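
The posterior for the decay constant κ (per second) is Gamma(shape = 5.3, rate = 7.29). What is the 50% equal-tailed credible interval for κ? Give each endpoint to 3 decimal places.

[0.497, 0.908]

Posterior: Gamma(shape 5.3, rate 7.29).
Equal-tailed 50% interval: Gamma(5.3, 7.29) quantiles at 0.25 and 0.75.
Posterior mean ≈ 0.727, SD ≈ 0.316; a Normal approximation gives roughly [0.514, 0.940].
Exact: lower = 0.497; upper = 0.908.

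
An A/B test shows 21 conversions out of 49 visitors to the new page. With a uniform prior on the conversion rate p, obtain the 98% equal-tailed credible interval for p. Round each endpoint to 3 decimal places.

Posterior: Beta(1+21, 1+28) = Beta(22, 29).
Equal-tailed 98% interval: the 0.01 and 0.99 quantiles of Beta(22, 29).
Posterior mean ≈ 0.431, SD ≈ 0.069; a Normal approximation gives roughly [0.272, 0.591].
Exact: F⁻¹(0.01) = 0.277; F⁻¹(0.99) = 0.593.

[0.277, 0.593]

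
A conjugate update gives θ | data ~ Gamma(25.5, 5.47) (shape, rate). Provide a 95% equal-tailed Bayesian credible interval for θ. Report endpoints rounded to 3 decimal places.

[3.031, 6.638]

Posterior: Gamma(shape 25.5, rate 5.47).
Equal-tailed 95% interval: Gamma(25.5, 5.47) quantiles at 0.025 and 0.975.
Posterior mean ≈ 4.662, SD ≈ 0.923; a Normal approximation gives roughly [2.852, 6.471].
Exact: lower = 3.031; upper = 6.638.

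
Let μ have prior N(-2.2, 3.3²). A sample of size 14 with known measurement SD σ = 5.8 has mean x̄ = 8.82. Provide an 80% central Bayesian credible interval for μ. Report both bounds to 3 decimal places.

Posterior precision = 1/3.3² + 14/5.8² = 0.0918 + 0.4162 = 0.5080, so posterior SD = 1.4030.
Posterior mean = (-2.2/3.3² + 14·8.82/5.8²) / 0.5080 = 6.8280.
Interval: 6.8280 ± 1.282 × 1.4030 → [5.030, 8.626].

[5.030, 8.626]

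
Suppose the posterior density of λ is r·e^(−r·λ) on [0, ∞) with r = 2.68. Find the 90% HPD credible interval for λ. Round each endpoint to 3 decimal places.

[0.000, 0.859]

The exponential density is strictly decreasing on [0, ∞), so the HPD interval is anchored at 0: [0, q] with P(λ ≤ q) = 0.90.
q = −ln(1 − 0.90) / 2.68 = 2.3026 / 2.68 = 0.859.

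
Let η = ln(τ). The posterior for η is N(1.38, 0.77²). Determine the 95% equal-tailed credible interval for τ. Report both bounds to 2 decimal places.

On the log scale the 95% interval is 1.38 ± 1.960 × 0.77 = [-0.1292, 2.8892].
Exponentiate: [e^-0.1292, e^2.8892] = [0.88, 17.98].

[0.88, 17.98]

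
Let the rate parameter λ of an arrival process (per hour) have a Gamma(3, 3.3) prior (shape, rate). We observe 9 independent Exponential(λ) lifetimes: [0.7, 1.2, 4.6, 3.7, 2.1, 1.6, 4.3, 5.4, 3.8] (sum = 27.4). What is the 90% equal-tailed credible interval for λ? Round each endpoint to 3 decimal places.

Posterior: Gamma(3+9, 3.3+27.4) = Gamma(12, 30.7) (shape, rate).
Equal-tailed 90% interval: Gamma(12, 30.7) quantiles at 0.05 and 0.95.
Posterior mean ≈ 0.391, SD ≈ 0.113; a Normal approximation gives roughly [0.205, 0.576].
Exact: lower = 0.226; upper = 0.593.

[0.226, 0.593]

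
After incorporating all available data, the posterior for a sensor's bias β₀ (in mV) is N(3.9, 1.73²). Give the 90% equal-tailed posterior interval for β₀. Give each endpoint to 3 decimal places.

The posterior is symmetric, so the 90% equal-tailed interval is β₀ = 3.9 ± z·1.73 with z = 1.645.
Half-width: 1.645 × 1.73 = 2.846.
3.9 − 2.846 = 1.054; 3.9 + 2.846 = 6.746.

[1.054, 6.746]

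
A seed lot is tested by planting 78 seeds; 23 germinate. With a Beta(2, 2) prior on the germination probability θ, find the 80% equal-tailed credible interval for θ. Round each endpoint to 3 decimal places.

Posterior: Beta(2+23, 2+55) = Beta(25, 57).
Equal-tailed 80% interval: the 0.1 and 0.9 quantiles of Beta(25, 57).
Posterior mean ≈ 0.305, SD ≈ 0.051; a Normal approximation gives roughly [0.240, 0.370].
Exact: F⁻¹(0.1) = 0.241; F⁻¹(0.9) = 0.371.

[0.241, 0.371]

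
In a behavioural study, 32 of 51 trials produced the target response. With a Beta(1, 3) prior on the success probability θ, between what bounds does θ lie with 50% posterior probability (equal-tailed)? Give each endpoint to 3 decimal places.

[0.556, 0.645]

Posterior: Beta(1+32, 3+19) = Beta(33, 22).
Equal-tailed 50% interval: the 0.25 and 0.75 quantiles of Beta(33, 22).
Posterior mean ≈ 0.600, SD ≈ 0.065; a Normal approximation gives roughly [0.556, 0.644].
Exact: F⁻¹(0.25) = 0.556; F⁻¹(0.75) = 0.645.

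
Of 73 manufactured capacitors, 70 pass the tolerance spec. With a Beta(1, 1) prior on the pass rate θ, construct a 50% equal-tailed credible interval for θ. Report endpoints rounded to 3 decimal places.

Posterior: Beta(1+70, 1+3) = Beta(71, 4).
Equal-tailed 50% interval: the 0.25 and 0.75 quantiles of Beta(71, 4).
Posterior mean ≈ 0.947, SD ≈ 0.026; a Normal approximation gives roughly [0.929, 0.964].
Exact: F⁻¹(0.25) = 0.932; F⁻¹(0.75) = 0.966.

[0.932, 0.966]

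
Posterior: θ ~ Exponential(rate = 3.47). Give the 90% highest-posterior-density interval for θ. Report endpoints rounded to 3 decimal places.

[0.000, 0.664]

The exponential density is strictly decreasing on [0, ∞), so the HPD interval is anchored at 0: [0, q] with P(θ ≤ q) = 0.90.
q = −ln(1 − 0.90) / 3.47 = 2.3026 / 3.47 = 0.664.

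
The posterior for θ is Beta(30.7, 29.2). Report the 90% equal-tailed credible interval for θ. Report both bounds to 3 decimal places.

Posterior: Beta(30.7, 29.2).
Equal-tailed 90% interval: the 0.05 and 0.95 quantiles of Beta(30.7, 29.2).
Posterior mean ≈ 0.513, SD ≈ 0.064; a Normal approximation gives roughly [0.407, 0.618].
Exact: F⁻¹(0.05) = 0.407; F⁻¹(0.95) = 0.618.

[0.407, 0.618]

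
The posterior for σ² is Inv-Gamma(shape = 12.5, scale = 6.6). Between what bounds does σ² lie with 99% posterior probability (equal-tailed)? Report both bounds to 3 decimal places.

[0.281, 1.255]

Inverse-Gamma(12.5, 6.6) quantiles: F⁻¹(0.005) and F⁻¹(0.995).
Equivalently, 1/σ² ~ Gamma(12.5, rate = 6.6); invert its 0.995 and 0.005 quantiles.
Posterior mean ≈ 0.574, SD ≈ 0.177; a Normal approximation gives roughly [0.118, 1.030].
Exact: lower = 0.281; upper = 1.255.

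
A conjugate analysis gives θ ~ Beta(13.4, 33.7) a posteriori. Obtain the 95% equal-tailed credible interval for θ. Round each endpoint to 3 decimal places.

Posterior: Beta(13.4, 33.7).
Equal-tailed 95% interval: the 0.025 and 0.975 quantiles of Beta(13.4, 33.7).
Posterior mean ≈ 0.285, SD ≈ 0.065; a Normal approximation gives roughly [0.157, 0.412].
Exact: F⁻¹(0.025) = 0.166; F⁻¹(0.975) = 0.420.

[0.166, 0.420]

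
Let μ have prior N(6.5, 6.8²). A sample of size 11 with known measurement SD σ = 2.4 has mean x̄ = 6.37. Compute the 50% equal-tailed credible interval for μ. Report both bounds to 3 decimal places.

[5.886, 6.857]

Posterior precision = 1/6.8² + 11/2.4² = 0.0216 + 1.9097 = 1.9313, so posterior SD = 0.7196.
Posterior mean = (6.5/6.8² + 11·6.37/2.4²) / 1.9313 = 6.3715.
Interval: 6.3715 ± 0.674 × 0.7196 → [5.886, 6.857].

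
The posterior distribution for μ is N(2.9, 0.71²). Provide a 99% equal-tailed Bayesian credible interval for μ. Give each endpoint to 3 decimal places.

[1.071, 4.729]

The posterior is symmetric, so the 99% equal-tailed interval is μ = 2.9 ± z·0.71 with z = 2.576.
Half-width: 2.576 × 0.71 = 1.829.
2.9 − 1.829 = 1.071; 2.9 + 1.829 = 4.729.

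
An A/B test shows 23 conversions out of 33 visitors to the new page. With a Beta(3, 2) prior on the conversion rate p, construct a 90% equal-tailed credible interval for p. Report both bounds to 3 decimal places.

[0.556, 0.801]

Posterior: Beta(3+23, 2+10) = Beta(26, 12).
Equal-tailed 90% interval: the 0.05 and 0.95 quantiles of Beta(26, 12).
Posterior mean ≈ 0.684, SD ≈ 0.074; a Normal approximation gives roughly [0.562, 0.807].
Exact: F⁻¹(0.05) = 0.556; F⁻¹(0.95) = 0.801.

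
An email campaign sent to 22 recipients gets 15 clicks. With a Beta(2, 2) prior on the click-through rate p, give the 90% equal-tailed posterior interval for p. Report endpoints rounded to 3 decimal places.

Posterior: Beta(2+15, 2+7) = Beta(17, 9).
Equal-tailed 90% interval: the 0.05 and 0.95 quantiles of Beta(17, 9).
Posterior mean ≈ 0.654, SD ≈ 0.092; a Normal approximation gives roughly [0.503, 0.804].
Exact: F⁻¹(0.05) = 0.496; F⁻¹(0.95) = 0.798.

[0.496, 0.798]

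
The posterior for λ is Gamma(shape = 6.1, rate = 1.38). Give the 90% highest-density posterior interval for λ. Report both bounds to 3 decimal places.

[1.589, 7.144]

The posterior is unimodal and skewed, so the HPD interval has equal density at both endpoints and is the shortest 90% interval.
Solving f(1.589) = f(7.144) with F(7.144) − F(1.589) = 0.90 gives [1.589, 7.144].
For comparison, the equal-tailed interval is [1.941, 7.715]; the HPD is narrower and shifted toward the mode.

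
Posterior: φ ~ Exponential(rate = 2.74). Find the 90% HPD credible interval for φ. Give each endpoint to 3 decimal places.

The exponential density is strictly decreasing on [0, ∞), so the HPD interval is anchored at 0: [0, q] with P(φ ≤ q) = 0.90.
q = −ln(1 − 0.90) / 2.74 = 2.3026 / 2.74 = 0.840.

[0.000, 0.840]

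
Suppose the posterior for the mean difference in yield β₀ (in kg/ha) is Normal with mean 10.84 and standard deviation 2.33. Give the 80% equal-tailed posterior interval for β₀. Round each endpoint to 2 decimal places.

[7.85, 13.83]

The posterior is symmetric, so the 80% equal-tailed interval is β₀ = 10.84 ± z·2.33 with z = 1.282.
Half-width: 1.282 × 2.33 = 2.99.
10.84 − 2.99 = 7.85; 10.84 + 2.99 = 13.83.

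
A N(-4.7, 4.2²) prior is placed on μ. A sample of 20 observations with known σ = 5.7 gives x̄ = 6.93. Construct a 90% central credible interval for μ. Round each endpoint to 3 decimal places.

Posterior precision = 1/4.2² + 20/5.7² = 0.0567 + 0.6156 = 0.6723, so posterior SD = 1.2196.
Posterior mean = (-4.7/4.2² + 20·6.93/5.7²) / 0.6723 = 5.9493.
Interval: 5.9493 ± 1.645 × 1.2196 → [3.943, 7.955].

[3.943, 7.955]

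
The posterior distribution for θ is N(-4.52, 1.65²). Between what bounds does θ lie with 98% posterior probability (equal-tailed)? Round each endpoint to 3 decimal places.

[-8.358, -0.682]

The posterior is symmetric, so the 98% equal-tailed interval is θ = -4.52 ± z·1.65 with z = 2.326.
Half-width: 2.326 × 1.65 = 3.838.
-4.52 − 3.838 = -8.358; -4.52 + 3.838 = -0.682.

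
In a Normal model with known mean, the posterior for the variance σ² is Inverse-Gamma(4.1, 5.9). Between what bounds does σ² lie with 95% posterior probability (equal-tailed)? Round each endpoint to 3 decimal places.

[0.662, 5.172]

Inverse-Gamma(4.1, 5.9) quantiles: F⁻¹(0.025) and F⁻¹(0.975).
Equivalently, 1/σ² ~ Gamma(4.1, rate = 5.9); invert its 0.975 and 0.025 quantiles.
Posterior mean ≈ 1.903, SD ≈ 1.313; a Normal approximation gives roughly [-0.671, 4.477].
Exact: lower = 0.662; upper = 5.172.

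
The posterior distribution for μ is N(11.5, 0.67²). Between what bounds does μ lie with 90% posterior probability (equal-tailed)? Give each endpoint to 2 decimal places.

The posterior is symmetric, so the 90% equal-tailed interval is μ = 11.5 ± z·0.67 with z = 1.645.
Half-width: 1.645 × 0.67 = 1.10.
11.5 − 1.10 = 10.40; 11.5 + 1.10 = 12.60.

[10.40, 12.60]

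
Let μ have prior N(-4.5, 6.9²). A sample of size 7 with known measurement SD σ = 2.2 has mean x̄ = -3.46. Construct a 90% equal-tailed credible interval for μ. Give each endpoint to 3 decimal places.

Posterior precision = 1/6.9² + 7/2.2² = 0.0210 + 1.4463 = 1.4673, so posterior SD = 0.8255.
Posterior mean = (-4.5/6.9² + 7·-3.46/2.2²) / 1.4673 = -3.4749.
Interval: -3.4749 ± 1.645 × 0.8255 → [-4.833, -2.117].

[-4.833, -2.117]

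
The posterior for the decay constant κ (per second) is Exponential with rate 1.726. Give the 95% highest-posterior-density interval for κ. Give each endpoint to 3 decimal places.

The exponential density is strictly decreasing on [0, ∞), so the HPD interval is anchored at 0: [0, q] with P(κ ≤ q) = 0.95.
q = −ln(1 − 0.95) / 1.726 = 2.9957 / 1.726 = 1.736.

[0.000, 1.736]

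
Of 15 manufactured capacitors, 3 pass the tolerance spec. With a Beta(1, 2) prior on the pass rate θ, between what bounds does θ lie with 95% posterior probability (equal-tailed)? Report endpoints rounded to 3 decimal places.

Posterior: Beta(1+3, 2+12) = Beta(4, 14).
Equal-tailed 95% interval: the 0.025 and 0.975 quantiles of Beta(4, 14).
Posterior mean ≈ 0.222, SD ≈ 0.095; a Normal approximation gives roughly [0.035, 0.409].
Exact: F⁻¹(0.025) = 0.068; F⁻¹(0.975) = 0.434.

[0.068, 0.434]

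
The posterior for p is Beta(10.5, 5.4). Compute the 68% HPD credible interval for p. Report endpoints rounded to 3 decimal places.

[0.559, 0.792]

The posterior is unimodal and skewed, so the HPD interval has equal density at both endpoints and is the shortest 68% interval.
Solving f(0.559) = f(0.792) with F(0.792) − F(0.559) = 0.68 gives [0.559, 0.792].
For comparison, the equal-tailed interval is [0.543, 0.778]; the HPD is narrower and shifted toward the mode.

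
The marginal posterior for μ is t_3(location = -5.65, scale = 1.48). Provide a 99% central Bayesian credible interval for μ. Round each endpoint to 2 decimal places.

The t_3 distribution is symmetric; the 99% interval is -5.65 ± t·1.48 with t_{0.995,3} = 5.841.
Half-width: 5.841 × 1.48 = 8.64.
-5.65 − 8.64 = -14.29; -5.65 + 8.64 = 2.99.

[-14.29, 2.99]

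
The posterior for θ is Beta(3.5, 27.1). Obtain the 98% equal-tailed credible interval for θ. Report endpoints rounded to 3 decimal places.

Posterior: Beta(3.5, 27.1).
Equal-tailed 98% interval: the 0.01 and 0.99 quantiles of Beta(3.5, 27.1).
Posterior mean ≈ 0.114, SD ≈ 0.057; a Normal approximation gives roughly [-0.017, 0.246].
Exact: F⁻¹(0.01) = 0.022; F⁻¹(0.99) = 0.279.

[0.022, 0.279]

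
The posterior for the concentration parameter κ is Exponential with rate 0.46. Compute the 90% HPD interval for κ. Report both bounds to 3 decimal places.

[0.000, 5.006]

The exponential density is strictly decreasing on [0, ∞), so the HPD interval is anchored at 0: [0, q] with P(κ ≤ q) = 0.90.
q = −ln(1 − 0.90) / 0.46 = 2.3026 / 0.46 = 5.006.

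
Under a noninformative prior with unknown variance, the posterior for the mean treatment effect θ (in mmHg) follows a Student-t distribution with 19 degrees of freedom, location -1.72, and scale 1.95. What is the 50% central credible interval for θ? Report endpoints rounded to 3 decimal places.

The t_19 distribution is symmetric; the 50% interval is -1.72 ± t·1.95 with t_{0.75,19} = 0.688.
Half-width: 0.688 × 1.95 = 1.341.
-1.72 − 1.341 = -3.061; -1.72 + 1.341 = -0.379.

[-3.061, -0.379]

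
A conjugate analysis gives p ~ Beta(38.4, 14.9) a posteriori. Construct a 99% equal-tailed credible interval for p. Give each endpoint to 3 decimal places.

Posterior: Beta(38.4, 14.9).
Equal-tailed 99% interval: the 0.005 and 0.995 quantiles of Beta(38.4, 14.9).
Posterior mean ≈ 0.720, SD ≈ 0.061; a Normal approximation gives roughly [0.564, 0.877].
Exact: F⁻¹(0.005) = 0.551; F⁻¹(0.995) = 0.859.

[0.551, 0.859]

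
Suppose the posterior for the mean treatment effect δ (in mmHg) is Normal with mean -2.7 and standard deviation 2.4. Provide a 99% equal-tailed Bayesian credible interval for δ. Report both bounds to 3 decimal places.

[-8.882, 3.482]

The posterior is symmetric, so the 99% equal-tailed interval is δ = -2.7 ± z·2.4 with z = 2.576.
Half-width: 2.576 × 2.4 = 6.182.
-2.7 − 6.182 = -8.882; -2.7 + 6.182 = 3.482.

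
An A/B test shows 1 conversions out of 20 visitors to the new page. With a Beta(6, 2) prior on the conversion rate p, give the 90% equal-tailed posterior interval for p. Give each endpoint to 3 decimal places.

[0.129, 0.392]

Posterior: Beta(6+1, 2+19) = Beta(7, 21).
Equal-tailed 90% interval: the 0.05 and 0.95 quantiles of Beta(7, 21).
Posterior mean ≈ 0.250, SD ≈ 0.080; a Normal approximation gives roughly [0.118, 0.382].
Exact: F⁻¹(0.05) = 0.129; F⁻¹(0.95) = 0.392.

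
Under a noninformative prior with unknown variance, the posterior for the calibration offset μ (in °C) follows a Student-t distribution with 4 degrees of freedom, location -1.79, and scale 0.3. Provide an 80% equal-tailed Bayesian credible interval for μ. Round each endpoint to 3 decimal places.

The t_4 distribution is symmetric; the 80% interval is -1.79 ± t·0.3 with t_{0.9,4} = 1.533.
Half-width: 1.533 × 0.3 = 0.460.
-1.79 − 0.460 = -2.250; -1.79 + 0.460 = -1.330.

[-2.250, -1.330]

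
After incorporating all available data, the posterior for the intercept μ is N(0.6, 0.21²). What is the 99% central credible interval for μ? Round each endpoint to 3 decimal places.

The posterior is symmetric, so the 99% equal-tailed interval is μ = 0.6 ± z·0.21 with z = 2.576.
Half-width: 2.576 × 0.21 = 0.541.
0.6 − 0.541 = 0.059; 0.6 + 0.541 = 1.141.

[0.059, 1.141]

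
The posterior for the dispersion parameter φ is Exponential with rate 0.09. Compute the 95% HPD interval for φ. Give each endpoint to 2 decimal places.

[0.00, 33.29]

The exponential density is strictly decreasing on [0, ∞), so the HPD interval is anchored at 0: [0, q] with P(φ ≤ q) = 0.95.
q = −ln(1 − 0.95) / 0.09 = 2.9957 / 0.09 = 33.29.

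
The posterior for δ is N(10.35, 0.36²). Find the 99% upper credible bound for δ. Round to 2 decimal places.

11.19

Need U with P(δ ≤ U) = 0.99: U = 10.35 + z_{0.01}·0.36.
z = 2.326; U = 10.35 + 2.326 × 0.36 = 11.19.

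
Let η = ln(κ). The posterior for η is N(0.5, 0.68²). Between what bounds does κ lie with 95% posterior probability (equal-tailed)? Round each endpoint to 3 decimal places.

[0.435, 6.251]

On the log scale the 95% interval is 0.5 ± 1.960 × 0.68 = [-0.8328, 1.8328].
Exponentiate: [e^-0.8328, e^1.8328] = [0.435, 6.251].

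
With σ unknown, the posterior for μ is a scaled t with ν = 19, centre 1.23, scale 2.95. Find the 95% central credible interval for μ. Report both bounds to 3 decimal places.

The t_19 distribution is symmetric; the 95% interval is 1.23 ± t·2.95 with t_{0.975,19} = 2.093.
Half-width: 2.093 × 2.95 = 6.174.
1.23 − 6.174 = -4.944; 1.23 + 6.174 = 7.404.

[-4.944, 7.404]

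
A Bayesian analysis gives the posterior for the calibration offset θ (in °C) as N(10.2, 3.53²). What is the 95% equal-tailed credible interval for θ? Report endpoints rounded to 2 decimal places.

[3.28, 17.12]

The posterior is symmetric, so the 95% equal-tailed interval is θ = 10.2 ± z·3.53 with z = 1.960.
Half-width: 1.960 × 3.53 = 6.92.
10.2 − 6.92 = 3.28; 10.2 + 6.92 = 17.12.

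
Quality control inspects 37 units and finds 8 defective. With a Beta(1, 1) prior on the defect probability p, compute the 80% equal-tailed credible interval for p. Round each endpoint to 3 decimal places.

Posterior: Beta(1+8, 1+29) = Beta(9, 30).
Equal-tailed 80% interval: the 0.1 and 0.9 quantiles of Beta(9, 30).
Posterior mean ≈ 0.231, SD ≈ 0.067; a Normal approximation gives roughly [0.145, 0.316].
Exact: F⁻¹(0.1) = 0.148; F⁻¹(0.9) = 0.319.

[0.148, 0.319]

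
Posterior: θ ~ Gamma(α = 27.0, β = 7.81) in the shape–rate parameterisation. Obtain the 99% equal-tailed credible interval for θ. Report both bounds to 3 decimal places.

[1.983, 5.410]

Posterior: Gamma(shape 27.0, rate 7.81).
Equal-tailed 99% interval: Gamma(27.0, 7.81) quantiles at 0.005 and 0.995.
Posterior mean ≈ 3.457, SD ≈ 0.665; a Normal approximation gives roughly [1.743, 5.171].
Exact: lower = 1.983; upper = 5.410.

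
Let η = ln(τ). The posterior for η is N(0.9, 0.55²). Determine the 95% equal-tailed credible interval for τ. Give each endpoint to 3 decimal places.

[0.837, 7.228]

On the log scale the 95% interval is 0.9 ± 1.960 × 0.55 = [-0.1780, 1.9780].
Exponentiate: [e^-0.1780, e^1.9780] = [0.837, 7.228].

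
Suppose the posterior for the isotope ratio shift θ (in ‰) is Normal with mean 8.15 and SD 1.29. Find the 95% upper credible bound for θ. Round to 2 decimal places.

Need U with P(θ ≤ U) = 0.95: U = 8.15 + z_{0.05}·1.29.
z = 1.645; U = 8.15 + 1.645 × 1.29 = 10.27.

10.27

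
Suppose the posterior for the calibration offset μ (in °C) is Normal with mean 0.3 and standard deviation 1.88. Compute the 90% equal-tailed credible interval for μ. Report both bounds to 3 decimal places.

[-2.792, 3.392]

The posterior is symmetric, so the 90% equal-tailed interval is μ = 0.3 ± z·1.88 with z = 1.645.
Half-width: 1.645 × 1.88 = 3.092.
0.3 − 3.092 = -2.792; 0.3 + 3.092 = 3.392.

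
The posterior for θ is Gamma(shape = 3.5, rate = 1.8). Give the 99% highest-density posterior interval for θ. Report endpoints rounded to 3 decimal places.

[0.138, 5.173]

The posterior is unimodal and skewed, so the HPD interval has equal density at both endpoints and is the shortest 99% interval.
Solving f(0.138) = f(5.173) with F(5.173) − F(0.138) = 0.99 gives [0.138, 5.173].
For comparison, the equal-tailed interval is [0.275, 5.633]; the HPD is narrower and shifted toward the mode.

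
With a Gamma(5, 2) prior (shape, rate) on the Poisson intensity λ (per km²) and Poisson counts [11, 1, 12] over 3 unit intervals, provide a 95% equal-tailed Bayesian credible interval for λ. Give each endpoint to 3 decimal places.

[3.884, 8.094]

Posterior: Gamma(5+24, 2+3) = Gamma(29, 5) (shape, rate).
Equal-tailed 95% interval: Gamma(29, 5) quantiles at 0.025 and 0.975.
Posterior mean ≈ 5.800, SD ≈ 1.077; a Normal approximation gives roughly [3.689, 7.911].
Exact: lower = 3.884; upper = 8.094.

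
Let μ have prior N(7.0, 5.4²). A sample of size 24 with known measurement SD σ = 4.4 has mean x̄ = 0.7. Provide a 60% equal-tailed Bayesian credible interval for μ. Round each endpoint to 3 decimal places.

[0.124, 1.615]

Posterior precision = 1/5.4² + 24/4.4² = 0.0343 + 1.2397 = 1.2740, so posterior SD = 0.8860.
Posterior mean = (7.0/5.4² + 24·0.7/4.4²) / 1.2740 = 0.8696.
Interval: 0.8696 ± 0.842 × 0.8860 → [0.124, 1.615].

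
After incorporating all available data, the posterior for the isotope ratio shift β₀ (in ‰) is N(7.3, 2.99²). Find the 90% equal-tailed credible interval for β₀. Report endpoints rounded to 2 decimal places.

The posterior is symmetric, so the 90% equal-tailed interval is β₀ = 7.3 ± z·2.99 with z = 1.645.
Half-width: 1.645 × 2.99 = 4.92.
7.3 − 4.92 = 2.38; 7.3 + 4.92 = 12.22.

[2.38, 12.22]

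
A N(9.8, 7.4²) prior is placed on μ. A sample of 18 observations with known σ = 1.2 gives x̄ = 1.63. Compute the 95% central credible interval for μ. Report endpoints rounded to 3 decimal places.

Posterior precision = 1/7.4² + 18/1.2² = 0.0183 + 12.5000 = 12.5183, so posterior SD = 0.2826.
Posterior mean = (9.8/7.4² + 18·1.63/1.2²) / 12.5183 = 1.6419.
Interval: 1.6419 ± 1.960 × 0.2826 → [1.088, 2.196].

[1.088, 2.196]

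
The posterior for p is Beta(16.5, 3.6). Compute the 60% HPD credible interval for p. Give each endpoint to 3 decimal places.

The posterior is unimodal and skewed, so the HPD interval has equal density at both endpoints and is the shortest 60% interval.
Solving f(0.780) = f(0.915) with F(0.915) − F(0.780) = 0.60 gives [0.780, 0.915].
For comparison, the equal-tailed interval is [0.753, 0.894]; the HPD is narrower and shifted toward the mode.

[0.780, 0.915]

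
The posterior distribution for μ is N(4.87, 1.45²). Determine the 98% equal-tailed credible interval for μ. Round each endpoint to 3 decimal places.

[1.497, 8.243]

The posterior is symmetric, so the 98% equal-tailed interval is μ = 4.87 ± z·1.45 with z = 2.326.
Half-width: 2.326 × 1.45 = 3.373.
4.87 − 3.373 = 1.497; 4.87 + 3.373 = 8.243.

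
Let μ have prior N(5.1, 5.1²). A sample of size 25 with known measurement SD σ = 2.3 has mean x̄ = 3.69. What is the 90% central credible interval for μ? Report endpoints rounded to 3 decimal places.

[2.948, 4.455]

Posterior precision = 1/5.1² + 25/2.3² = 0.0384 + 4.7259 = 4.7643, so posterior SD = 0.4581.
Posterior mean = (5.1/5.1² + 25·3.69/2.3²) / 4.7643 = 3.7014.
Interval: 3.7014 ± 1.645 × 0.4581 → [2.948, 4.455].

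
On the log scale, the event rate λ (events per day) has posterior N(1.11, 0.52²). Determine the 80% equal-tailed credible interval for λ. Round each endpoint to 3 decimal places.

On the log scale the 80% interval is 1.11 ± 1.282 × 0.52 = [0.4436, 1.7764].
Exponentiate: [e^0.4436, e^1.7764] = [1.558, 5.909].

[1.558, 5.909]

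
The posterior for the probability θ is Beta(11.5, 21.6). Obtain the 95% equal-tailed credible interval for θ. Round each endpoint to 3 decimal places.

Posterior: Beta(11.5, 21.6).
Equal-tailed 95% interval: the 0.025 and 0.975 quantiles of Beta(11.5, 21.6).
Posterior mean ≈ 0.347, SD ≈ 0.082; a Normal approximation gives roughly [0.188, 0.507].
Exact: F⁻¹(0.025) = 0.198; F⁻¹(0.975) = 0.515.

[0.198, 0.515]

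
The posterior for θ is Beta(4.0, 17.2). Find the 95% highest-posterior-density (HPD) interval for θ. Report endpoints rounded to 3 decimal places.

[0.043, 0.352]

The posterior is unimodal and skewed, so the HPD interval has equal density at both endpoints and is the shortest 95% interval.
Solving f(0.043) = f(0.352) with F(0.352) − F(0.043) = 0.95 gives [0.043, 0.352].
For comparison, the equal-tailed interval is [0.057, 0.376]; the HPD is narrower and shifted toward the mode.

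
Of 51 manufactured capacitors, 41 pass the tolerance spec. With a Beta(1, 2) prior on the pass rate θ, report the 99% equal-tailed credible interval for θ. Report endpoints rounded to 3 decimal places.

Posterior: Beta(1+41, 2+10) = Beta(42, 12).
Equal-tailed 99% interval: the 0.005 and 0.995 quantiles of Beta(42, 12).
Posterior mean ≈ 0.778, SD ≈ 0.056; a Normal approximation gives roughly [0.633, 0.922].
Exact: F⁻¹(0.005) = 0.617; F⁻¹(0.995) = 0.901.

[0.617, 0.901]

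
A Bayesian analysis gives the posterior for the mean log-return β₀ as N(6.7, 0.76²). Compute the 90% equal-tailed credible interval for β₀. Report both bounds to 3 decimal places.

The posterior is symmetric, so the 90% equal-tailed interval is β₀ = 6.7 ± z·0.76 with z = 1.645.
Half-width: 1.645 × 0.76 = 1.250.
6.7 − 1.250 = 5.450; 6.7 + 1.250 = 7.950.

[5.450, 7.950]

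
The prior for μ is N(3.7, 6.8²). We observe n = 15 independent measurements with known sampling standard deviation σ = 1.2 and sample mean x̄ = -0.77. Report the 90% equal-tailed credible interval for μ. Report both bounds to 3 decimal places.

Posterior precision = 1/6.8² + 15/1.2² = 0.0216 + 10.4167 = 10.4383, so posterior SD = 0.3095.
Posterior mean = (3.7/6.8² + 15·-0.77/1.2²) / 10.4383 = -0.7607.
Interval: -0.7607 ± 1.645 × 0.3095 → [-1.270, -0.252].

[-1.270, -0.252]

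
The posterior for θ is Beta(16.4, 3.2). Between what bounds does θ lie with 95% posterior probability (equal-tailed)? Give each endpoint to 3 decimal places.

Posterior: Beta(16.4, 3.2).
Equal-tailed 95% interval: the 0.025 and 0.975 quantiles of Beta(16.4, 3.2).
Posterior mean ≈ 0.837, SD ≈ 0.081; a Normal approximation gives roughly [0.677, 0.996].
Exact: F⁻¹(0.025) = 0.649; F⁻¹(0.975) = 0.960.

[0.649, 0.960]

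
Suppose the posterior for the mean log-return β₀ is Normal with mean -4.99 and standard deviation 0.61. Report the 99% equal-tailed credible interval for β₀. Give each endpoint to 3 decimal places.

[-6.561, -3.419]

The posterior is symmetric, so the 99% equal-tailed interval is β₀ = -4.99 ± z·0.61 with z = 2.576.
Half-width: 2.576 × 0.61 = 1.571.
-4.99 − 1.571 = -6.561; -4.99 + 1.571 = -3.419.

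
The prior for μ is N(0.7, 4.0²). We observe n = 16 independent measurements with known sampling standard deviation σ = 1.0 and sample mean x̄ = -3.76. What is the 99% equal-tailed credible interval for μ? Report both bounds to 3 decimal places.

Posterior precision = 1/4.0² + 16/1.0² = 0.0625 + 16.0000 = 16.0625, so posterior SD = 0.2495.
Posterior mean = (0.7/4.0² + 16·-3.76/1.0²) / 16.0625 = -3.7426.
Interval: -3.7426 ± 2.576 × 0.2495 → [-4.385, -3.100].

[-4.385, -3.100]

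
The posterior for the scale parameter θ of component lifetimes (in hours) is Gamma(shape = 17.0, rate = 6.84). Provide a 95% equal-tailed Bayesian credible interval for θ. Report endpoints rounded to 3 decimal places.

Posterior: Gamma(shape 17.0, rate 6.84).
Equal-tailed 95% interval: Gamma(17.0, 6.84) quantiles at 0.025 and 0.975.
Posterior mean ≈ 2.485, SD ≈ 0.603; a Normal approximation gives roughly [1.304, 3.667].
Exact: lower = 1.448; upper = 3.799.

[1.448, 3.799]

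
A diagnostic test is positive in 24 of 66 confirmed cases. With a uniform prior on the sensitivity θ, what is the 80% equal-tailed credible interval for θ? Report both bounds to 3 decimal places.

[0.294, 0.443]

Posterior: Beta(1+24, 1+42) = Beta(25, 43).
Equal-tailed 80% interval: the 0.1 and 0.9 quantiles of Beta(25, 43).
Posterior mean ≈ 0.368, SD ≈ 0.058; a Normal approximation gives roughly [0.293, 0.442].
Exact: F⁻¹(0.1) = 0.294; F⁻¹(0.9) = 0.443.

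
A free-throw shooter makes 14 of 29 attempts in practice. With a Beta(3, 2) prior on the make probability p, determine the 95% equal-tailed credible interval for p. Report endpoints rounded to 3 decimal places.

Posterior: Beta(3+14, 2+15) = Beta(17, 17).
Equal-tailed 95% interval: the 0.025 and 0.975 quantiles of Beta(17, 17).
Posterior mean ≈ 0.500, SD ≈ 0.085; a Normal approximation gives roughly [0.334, 0.666].
Exact: F⁻¹(0.025) = 0.335; F⁻¹(0.975) = 0.665.

[0.335, 0.665]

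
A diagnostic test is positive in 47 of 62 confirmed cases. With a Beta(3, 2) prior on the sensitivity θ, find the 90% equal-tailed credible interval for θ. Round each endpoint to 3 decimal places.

Posterior: Beta(3+47, 2+15) = Beta(50, 17).
Equal-tailed 90% interval: the 0.05 and 0.95 quantiles of Beta(50, 17).
Posterior mean ≈ 0.746, SD ≈ 0.053; a Normal approximation gives roughly [0.659, 0.833].
Exact: F⁻¹(0.05) = 0.655; F⁻¹(0.95) = 0.829.

[0.655, 0.829]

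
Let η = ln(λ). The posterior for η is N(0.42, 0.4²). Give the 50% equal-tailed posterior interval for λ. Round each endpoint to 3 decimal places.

On the log scale the 50% interval is 0.42 ± 0.674 × 0.4 = [0.1502, 0.6898].
Exponentiate: [e^0.1502, e^0.6898] = [1.162, 1.993].

[1.162, 1.993]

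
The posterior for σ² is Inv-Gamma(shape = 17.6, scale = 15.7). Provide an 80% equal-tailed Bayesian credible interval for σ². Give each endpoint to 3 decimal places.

[0.678, 1.258]

Inverse-Gamma(17.6, 15.7) quantiles: F⁻¹(0.1) and F⁻¹(0.9).
Equivalently, 1/σ² ~ Gamma(17.6, rate = 15.7); invert its 0.9 and 0.1 quantiles.
Posterior mean ≈ 0.946, SD ≈ 0.239; a Normal approximation gives roughly [0.639, 1.253].
Exact: lower = 0.678; upper = 1.258.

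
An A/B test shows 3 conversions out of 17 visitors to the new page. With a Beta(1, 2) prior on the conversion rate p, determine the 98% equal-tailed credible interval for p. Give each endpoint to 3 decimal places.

[0.046, 0.439]

Posterior: Beta(1+3, 2+14) = Beta(4, 16).
Equal-tailed 98% interval: the 0.01 and 0.99 quantiles of Beta(4, 16).
Posterior mean ≈ 0.200, SD ≈ 0.087; a Normal approximation gives roughly [-0.003, 0.403].
Exact: F⁻¹(0.01) = 0.046; F⁻¹(0.99) = 0.439.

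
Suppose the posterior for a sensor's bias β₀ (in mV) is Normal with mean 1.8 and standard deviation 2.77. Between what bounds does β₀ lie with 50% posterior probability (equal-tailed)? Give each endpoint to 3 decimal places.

The posterior is symmetric, so the 50% equal-tailed interval is β₀ = 1.8 ± z·2.77 with z = 0.674.
Half-width: 0.674 × 2.77 = 1.868.
1.8 − 1.868 = -0.068; 1.8 + 1.868 = 3.668.

[-0.068, 3.668]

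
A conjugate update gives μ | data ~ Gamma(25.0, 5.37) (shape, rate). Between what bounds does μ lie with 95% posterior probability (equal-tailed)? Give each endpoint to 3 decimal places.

[3.013, 6.650]

Posterior: Gamma(shape 25.0, rate 5.37).
Equal-tailed 95% interval: Gamma(25.0, 5.37) quantiles at 0.025 and 0.975.
Posterior mean ≈ 4.655, SD ≈ 0.931; a Normal approximation gives roughly [2.831, 6.480].
Exact: lower = 3.013; upper = 6.650.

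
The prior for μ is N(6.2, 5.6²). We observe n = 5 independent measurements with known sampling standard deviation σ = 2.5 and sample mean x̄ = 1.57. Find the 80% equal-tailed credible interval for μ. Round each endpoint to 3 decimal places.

[0.342, 3.153]

Posterior precision = 1/5.6² + 5/2.5² = 0.0319 + 0.8000 = 0.8319, so posterior SD = 1.0964.
Posterior mean = (6.2/5.6² + 5·1.57/2.5²) / 0.8319 = 1.7475.
Interval: 1.7475 ± 1.282 × 1.0964 → [0.342, 3.153].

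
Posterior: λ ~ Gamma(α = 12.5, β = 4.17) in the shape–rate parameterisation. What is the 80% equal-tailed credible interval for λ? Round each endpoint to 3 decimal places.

[1.975, 4.122]

Posterior: Gamma(shape 12.5, rate 4.17).
Equal-tailed 80% interval: Gamma(12.5, 4.17) quantiles at 0.1 and 0.9.
Posterior mean ≈ 2.998, SD ≈ 0.848; a Normal approximation gives roughly [1.911, 4.084].
Exact: lower = 1.975; upper = 4.122.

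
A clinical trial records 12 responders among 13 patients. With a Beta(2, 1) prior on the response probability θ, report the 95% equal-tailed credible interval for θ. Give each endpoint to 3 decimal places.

[0.681, 0.983]

Posterior: Beta(2+12, 1+1) = Beta(14, 2).
Equal-tailed 95% interval: the 0.025 and 0.975 quantiles of Beta(14, 2).
Posterior mean ≈ 0.875, SD ≈ 0.080; a Normal approximation gives roughly [0.718, 1.032].
Exact: F⁻¹(0.025) = 0.681; F⁻¹(0.975) = 0.983.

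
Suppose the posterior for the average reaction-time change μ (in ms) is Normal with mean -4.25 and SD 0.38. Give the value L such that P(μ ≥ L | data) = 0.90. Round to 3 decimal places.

-4.737

Need L with P(μ ≥ L) = 0.90: L = -4.25 − z_{0.1}·0.38.
z = 1.282; L = -4.25 − 1.282 × 0.38 = -4.737.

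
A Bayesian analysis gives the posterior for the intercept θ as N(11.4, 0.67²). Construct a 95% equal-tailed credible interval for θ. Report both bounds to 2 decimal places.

[10.09, 12.71]

The posterior is symmetric, so the 95% equal-tailed interval is θ = 11.4 ± z·0.67 with z = 1.960.
Half-width: 1.960 × 0.67 = 1.31.
11.4 − 1.31 = 10.09; 11.4 + 1.31 = 12.71.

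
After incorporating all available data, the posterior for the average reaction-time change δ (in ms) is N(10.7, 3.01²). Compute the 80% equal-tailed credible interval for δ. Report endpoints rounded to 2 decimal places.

[6.84, 14.56]

The posterior is symmetric, so the 80% equal-tailed interval is δ = 10.7 ± z·3.01 with z = 1.282.
Half-width: 1.282 × 3.01 = 3.86.
10.7 − 3.86 = 6.84; 10.7 + 3.86 = 14.56.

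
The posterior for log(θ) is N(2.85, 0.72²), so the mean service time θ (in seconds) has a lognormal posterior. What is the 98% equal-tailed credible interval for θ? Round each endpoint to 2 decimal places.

On the log scale the 98% interval is 2.85 ± 2.326 × 0.72 = [1.1750, 4.5250].
Exponentiate: [e^1.1750, e^4.5250] = [3.24, 92.29].

[3.24, 92.29]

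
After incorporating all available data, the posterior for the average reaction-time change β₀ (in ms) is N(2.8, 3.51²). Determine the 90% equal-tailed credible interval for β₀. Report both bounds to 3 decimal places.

[-2.973, 8.573]

The posterior is symmetric, so the 90% equal-tailed interval is β₀ = 2.8 ± z·3.51 with z = 1.645.
Half-width: 1.645 × 3.51 = 5.773.
2.8 − 5.773 = -2.973; 2.8 + 5.773 = 8.573.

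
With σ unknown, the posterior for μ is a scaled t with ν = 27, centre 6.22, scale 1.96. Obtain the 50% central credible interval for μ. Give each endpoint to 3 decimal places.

[4.880, 7.560]

The t_27 distribution is symmetric; the 50% interval is 6.22 ± t·1.96 with t_{0.75,27} = 0.684.
Half-width: 0.684 × 1.96 = 1.340.
6.22 − 1.340 = 4.880; 6.22 + 1.340 = 7.560.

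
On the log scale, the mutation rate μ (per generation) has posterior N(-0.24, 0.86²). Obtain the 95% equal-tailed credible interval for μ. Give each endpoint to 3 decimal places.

[0.146, 4.244]

On the log scale the 95% interval is -0.24 ± 1.960 × 0.86 = [-1.9256, 1.4456].
Exponentiate: [e^-1.9256, e^1.4456] = [0.146, 4.244].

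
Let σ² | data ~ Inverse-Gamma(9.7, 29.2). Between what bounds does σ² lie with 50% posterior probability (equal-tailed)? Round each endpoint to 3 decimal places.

[2.521, 3.915]

Inverse-Gamma(9.7, 29.2) quantiles: F⁻¹(0.25) and F⁻¹(0.75).
Equivalently, 1/σ² ~ Gamma(9.7, rate = 29.2); invert its 0.75 and 0.25 quantiles.
Posterior mean ≈ 3.356, SD ≈ 1.210; a Normal approximation gives roughly [2.541, 4.172].
Exact: lower = 2.521; upper = 3.915.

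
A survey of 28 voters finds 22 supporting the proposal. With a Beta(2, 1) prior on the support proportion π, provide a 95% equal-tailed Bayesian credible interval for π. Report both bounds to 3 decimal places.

Posterior: Beta(2+22, 1+6) = Beta(24, 7).
Equal-tailed 95% interval: the 0.025 and 0.975 quantiles of Beta(24, 7).
Posterior mean ≈ 0.774, SD ≈ 0.074; a Normal approximation gives roughly [0.629, 0.919].
Exact: F⁻¹(0.025) = 0.614; F⁻¹(0.975) = 0.901.

[0.614, 0.901]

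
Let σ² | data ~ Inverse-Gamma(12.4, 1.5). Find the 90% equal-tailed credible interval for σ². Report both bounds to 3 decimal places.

[0.080, 0.207]

Inverse-Gamma(12.4, 1.5) quantiles: F⁻¹(0.05) and F⁻¹(0.95).
Equivalently, 1/σ² ~ Gamma(12.4, rate = 1.5); invert its 0.95 and 0.05 quantiles.
Posterior mean ≈ 0.132, SD ≈ 0.041; a Normal approximation gives roughly [0.064, 0.199].
Exact: lower = 0.080; upper = 0.207.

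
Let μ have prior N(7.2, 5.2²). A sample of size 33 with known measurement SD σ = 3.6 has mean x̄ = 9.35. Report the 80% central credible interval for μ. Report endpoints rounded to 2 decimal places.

Posterior precision = 1/5.2² + 33/3.6² = 0.0370 + 2.5463 = 2.5833, so posterior SD = 0.6222.
Posterior mean = (7.2/5.2² + 33·9.35/3.6²) / 2.5833 = 9.3192.
Interval: 9.3192 ± 1.282 × 0.6222 → [8.52, 10.12].

[8.52, 10.12]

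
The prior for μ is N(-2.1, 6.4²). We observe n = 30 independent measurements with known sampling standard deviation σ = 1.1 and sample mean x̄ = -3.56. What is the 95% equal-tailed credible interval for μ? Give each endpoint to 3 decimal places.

[-3.952, -3.165]

Posterior precision = 1/6.4² + 30/1.1² = 0.0244 + 24.7934 = 24.8178, so posterior SD = 0.2007.
Posterior mean = (-2.1/6.4² + 30·-3.56/1.1²) / 24.8178 = -3.5586.
Interval: -3.5586 ± 1.960 × 0.2007 → [-3.952, -3.165].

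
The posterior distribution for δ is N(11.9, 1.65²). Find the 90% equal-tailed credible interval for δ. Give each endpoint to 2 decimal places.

The posterior is symmetric, so the 90% equal-tailed interval is δ = 11.9 ± z·1.65 with z = 1.645.
Half-width: 1.645 × 1.65 = 2.71.
11.9 − 2.71 = 9.19; 11.9 + 2.71 = 14.61.

[9.19, 14.61]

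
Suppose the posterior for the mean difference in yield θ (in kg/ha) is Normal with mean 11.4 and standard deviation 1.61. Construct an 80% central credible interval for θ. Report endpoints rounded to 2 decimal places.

The posterior is symmetric, so the 80% equal-tailed interval is θ = 11.4 ± z·1.61 with z = 1.282.
Half-width: 1.282 × 1.61 = 2.06.
11.4 − 2.06 = 9.34; 11.4 + 2.06 = 13.46.

[9.34, 13.46]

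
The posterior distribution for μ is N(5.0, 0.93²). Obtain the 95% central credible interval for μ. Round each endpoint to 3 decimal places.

The posterior is symmetric, so the 95% equal-tailed interval is μ = 5.0 ± z·0.93 with z = 1.960.
Half-width: 1.960 × 0.93 = 1.823.
5.0 − 1.823 = 3.177; 5.0 + 1.823 = 6.823.

[3.177, 6.823]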